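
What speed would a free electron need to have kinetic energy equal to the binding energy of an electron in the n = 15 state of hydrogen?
1.45846e+05 m/s (or 0.049% of c)

The binding energy at n = 15 for hydrogen is:
E_15 = -13.6057/15² = -0.0604697778 eV
|E_15| = 0.0604697778 eV

Convert to Joules:
KE = 0.0604697778 eV × (1.602177 × 10⁻¹⁹ J/eV) = 9.6883287e-21 J

Using KE = ½mv²:
v = √(2·KE/m_e)
v = √(2 × 9.6883287e-21 J / 9.10938 × 10⁻³¹ kg)
v = 1.45846e+05 m/s

This is approximately 0.049% the speed of light.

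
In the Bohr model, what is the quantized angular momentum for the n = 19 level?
2.00369e-33 J·s (or 19ℏ)

In the Bohr model, angular momentum is quantized:
L = nℏ

where ℏ = h/(2π) = 1.0545718e-34 J·s

For n = 19:
L = 19 × 1.0545718e-34 J·s
L = 2.00369e-33 J·s

This can also be written as L = 19ℏ.
The angular momentum is an integer multiple of the reduced Planck constant.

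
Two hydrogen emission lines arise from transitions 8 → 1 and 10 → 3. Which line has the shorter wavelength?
8 → 1

Calculate the energy for each transition:

Transition 8 → 1:
ΔE₁ = |E_1 - E_8| = |-13.6057/1² - (-13.6057/8²)|
ΔE₁ = |-13.60570000 - (-0.21258906)| = 13.39311 eV

Transition 10 → 3:
ΔE₂ = |E_3 - E_10| = |-13.6057/3² - (-13.6057/10²)|
ΔE₂ = |-1.51174444 - (-0.13605700)| = 1.37569 eV

Since 13.39311 eV > 1.37569 eV, the transition 8 → 1 emits the more energetic photon.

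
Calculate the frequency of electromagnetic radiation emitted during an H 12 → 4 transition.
1.828e+14 Hz

First, find the transition energy:
E_12 = -13.6057 / 12² = -0.09448403 eV
E_4 = -13.6057 / 4² = -0.85035625 eV
|ΔE| = |E_4 - E_12| = 0.75587222 eV

Convert to Joules: E = 0.75587222 eV × (1.602177 × 10⁻¹⁹ J/eV) = 1.21104e-19 J

Using E = hf:
f = E/h = 1.21104e-19 J / (6.62607 × 10⁻³⁴ J·s)
f = 1.828e+14 Hz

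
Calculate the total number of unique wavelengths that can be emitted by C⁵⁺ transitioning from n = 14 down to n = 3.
66

The electron can occupy levels n = 3, 4, ..., 14 during de-excitation — that is m = 14 - 3 + 1 = 12 distinct levels.

The number of distinct spectral lines equals the number of ways to choose 2 of these m levels (each pair gives one possible emission transition):

Number of lines = m(m-1)/2 = 12×11/2 = 66

These correspond to all possible transitions between the 12 levels:
14 → 13, 14 → 12, 14 → 11, 14 → 10, 14 → 9, 14 → 8, 14 → 7, 14 → 6...

Each transition produces a photon with a unique energy (and thus wavelength). This count does not depend on Z.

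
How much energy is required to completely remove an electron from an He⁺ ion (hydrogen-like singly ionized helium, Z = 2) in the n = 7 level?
1.110669 eV

The ionization energy is the energy needed to remove the electron completely (n → ∞).

For a hydrogen-like ion with Z = 2, E_n = -13.6057 Z² / n² eV.

At n = 7: E_7 = -13.6057 × 2² / 7² = -1.110669388 eV
At n = ∞: E_∞ = 0 eV

Ionization energy = E_∞ - E_7 = 0 - (-1.110669388) = 1.110669388 eV
Ionization energy ≈ 1.110669 eV

This is also called the binding energy of the electron in state n = 7.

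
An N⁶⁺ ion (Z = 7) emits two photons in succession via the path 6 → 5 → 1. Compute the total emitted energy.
648.160 eV

The energy levels of N⁶⁺ are E_n = -13.6057 × 7² / n² eV.

First transition (6 → 5):
ΔE₁ = |E_5 - E_6|
ΔE₁ = |-26.667172000 - (-18.518869444)| = 8.148303 eV

Second transition (5 → 1):
ΔE₂ = |E_1 - E_5|
ΔE₂ = |-666.679300000 - (-26.667172000)| = 640.012128 eV

Total energy released:
E_total = ΔE₁ + ΔE₂ = 8.148303 + 640.012128 = 648.160 eV

Note: This equals the direct transition 6 → 1: 648.160 eV ✓
Energy is conserved regardless of the path taken.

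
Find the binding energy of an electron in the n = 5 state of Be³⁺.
8.70765 eV

The ionization energy is the energy needed to remove the electron completely (n → ∞).

For a hydrogen-like ion with Z = 4, E_n = -13.6057 Z² / n² eV.

At n = 5: E_5 = -13.6057 × 4² / 5² = -8.70764800 eV
At n = ∞: E_∞ = 0 eV

Ionization energy = E_∞ - E_5 = 0 - (-8.70764800) = 8.70764800 eV
Ionization energy ≈ 8.70765 eV

This is also called the binding energy of the electron in state n = 5.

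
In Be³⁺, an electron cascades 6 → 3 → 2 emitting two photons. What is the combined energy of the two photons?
48.3758 eV

The energy levels of Be³⁺ are E_n = -13.6057 × 4² / n² eV.

First transition (6 → 3):
ΔE₁ = |E_3 - E_6|
ΔE₁ = |-24.1879111111 - (-6.0469777778)| = 18.1409333 eV

Second transition (3 → 2):
ΔE₂ = |E_2 - E_3|
ΔE₂ = |-54.4228000000 - (-24.1879111111)| = 30.2348889 eV

Total energy released:
E_total = ΔE₁ + ΔE₂ = 18.1409333 + 30.2348889 = 48.3758 eV

Note: This equals the direct transition 6 → 2: 48.3758 eV ✓
Energy is conserved regardless of the path taken.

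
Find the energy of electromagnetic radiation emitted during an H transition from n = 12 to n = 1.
13.51 eV

The energy levels are E_n = -13.6057 eV / n².

Energy at n = 12: E_12 = -13.6057 / 12² = -0.09448 eV
Energy at n = 1: E_1 = -13.6057 / 1² = -13.60570 eV

For emission (electron falling to lower state), the photon energy is:
E_photon = E_12 - E_1 = |-0.09448 - (-13.60570)|
E_photon = 13.51 eV

This energy is carried away by the emitted photon.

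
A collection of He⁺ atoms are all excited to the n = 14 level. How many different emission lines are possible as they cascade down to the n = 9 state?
15

The electron can occupy levels n = 9, 10, ..., 14 during de-excitation — that is m = 14 - 9 + 1 = 6 distinct levels.

The number of distinct spectral lines equals the number of ways to choose 2 of these m levels (each pair gives one possible emission transition):

Number of lines = m(m-1)/2 = 6×5/2 = 15

These correspond to all possible transitions between the 6 levels:
14 → 13, 14 → 12, 14 → 11, 14 → 10, 14 → 9, 13 → 12, 13 → 11, 13 → 10...

Each transition produces a photon with a unique energy (and thus wavelength). This count does not depend on Z.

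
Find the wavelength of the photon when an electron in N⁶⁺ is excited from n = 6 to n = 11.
95.3054 nm

First, find the transition energy using E_n = -13.6057 Z² / n² eV:
E_6 = -13.6057 × 7² / 6² = -18.518869 eV
E_11 = -13.6057 × 7² / 11² = -5.509746 eV

Photon energy: |ΔE| = |E_11 - E_6| = 13.009123 eV

Convert to wavelength using E = hc/λ with hc = 1239.84 eV·nm:
λ = hc/E = 1239.84 eV·nm / 13.009123 eV
λ = 95.3054 nm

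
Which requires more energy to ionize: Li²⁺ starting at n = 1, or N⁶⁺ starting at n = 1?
N⁶⁺ at n = 1 (E = -666.6793 eV)

Using E_n = -13.6057 Z² / n² eV:

Li²⁺ (Z = 3) at n = 1:
E = -13.6057 × 3² / 1² = -13.6057 × 9 / 1 = -122.4513000 eV

N⁶⁺ (Z = 7) at n = 1:
E = -13.6057 × 7² / 1² = -13.6057 × 49 / 1 = -666.6793000 eV

Since -666.6793000 eV < -122.4513000 eV,
N⁶⁺ at n = 1 is more tightly bound (requires more energy to ionize).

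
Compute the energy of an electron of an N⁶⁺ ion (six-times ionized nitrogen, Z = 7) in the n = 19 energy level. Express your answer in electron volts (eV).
-1.85 eV

The energy levels of a hydrogen-like atom are given by:
E_n = -13.6057 Z² / n² eV  (with Z = 7 for N⁶⁺)

For n = 19:
E_19 = -13.6057 × 7² / 19²
E_19 = -13.6057 × 49 / 361
E_19 = -1.85 eV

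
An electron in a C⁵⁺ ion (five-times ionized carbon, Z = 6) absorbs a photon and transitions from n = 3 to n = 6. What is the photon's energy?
40.81710 eV

The energy levels of a hydrogen-like atom are E_n = -13.6057 Z² eV / n².

Energy at n = 3: E_3 = -13.6057 × 6² / 3² = -54.42280000 eV
Energy at n = 6: E_6 = -13.6057 × 6² / 6² = -13.60570000 eV

The excitation energy is the difference:
ΔE = E_6 - E_3
ΔE = -13.60570000 - (-54.42280000)
ΔE = 40.81710 eV

Since this is positive, energy must be absorbed (photon absorption).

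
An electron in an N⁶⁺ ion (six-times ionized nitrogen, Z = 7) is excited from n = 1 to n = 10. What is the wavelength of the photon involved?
1.878510 nm

First, find the transition energy using E_n = -13.6057 Z² / n² eV:
E_1 = -13.6057 × 7² / 1² = -666.67930000 eV
E_10 = -13.6057 × 7² / 10² = -6.66679300 eV

Photon energy: |ΔE| = |E_10 - E_1| = 660.01250700 eV

Convert to wavelength using E = hc/λ with hc = 1239.84 eV·nm:
λ = hc/E = 1239.84 eV·nm / 660.01250700 eV
λ = 1.878510 nm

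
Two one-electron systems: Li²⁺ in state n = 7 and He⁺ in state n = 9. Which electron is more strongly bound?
Li²⁺ at n = 7 (E = -2.499006 eV)

Using E_n = -13.6057 Z² / n² eV:

Li²⁺ (Z = 3) at n = 7:
E = -13.6057 × 3² / 7² = -13.6057 × 9 / 49 = -2.499006122 eV

He⁺ (Z = 2) at n = 9:
E = -13.6057 × 2² / 9² = -13.6057 × 4 / 81 = -0.671886420 eV

Since -2.499006122 eV < -0.671886420 eV,
Li²⁺ at n = 7 is more tightly bound (requires more energy to ionize).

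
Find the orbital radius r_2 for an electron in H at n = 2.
0.2117 nm (or 2.1167 Å)

The Bohr radius formula is:
r_n = n² a₀ / Z

where a₀ = 0.0529177 nm is the Bohr radius.

For H (Z = 1) at n = 2:
r_2 = 2² × 0.0529177 nm / 1
r_2 = 4 × 0.0529177 nm / 1
r_2 = 0.21167 nm / 1
r_2 = 0.2117 nm

The electron orbits at approximately 0.2117 nm from the nucleus.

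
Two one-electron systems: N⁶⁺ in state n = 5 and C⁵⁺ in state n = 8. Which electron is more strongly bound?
N⁶⁺ at n = 5 (E = -26.67 eV)

Using E_n = -13.6057 Z² / n² eV:

N⁶⁺ (Z = 7) at n = 5:
E = -13.6057 × 7² / 5² = -13.6057 × 49 / 25 = -26.66717 eV

C⁵⁺ (Z = 6) at n = 8:
E = -13.6057 × 6² / 8² = -13.6057 × 36 / 64 = -7.65321 eV

Since -26.66717 eV < -7.65321 eV,
N⁶⁺ at n = 5 is more tightly bound (requires more energy to ionize).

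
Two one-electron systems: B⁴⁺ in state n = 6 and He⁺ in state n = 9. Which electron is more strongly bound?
B⁴⁺ at n = 6 (E = -9.448403 eV)

Using E_n = -13.6057 Z² / n² eV:

B⁴⁺ (Z = 5) at n = 6:
E = -13.6057 × 5² / 6² = -13.6057 × 25 / 36 = -9.448402778 eV

He⁺ (Z = 2) at n = 9:
E = -13.6057 × 2² / 9² = -13.6057 × 4 / 81 = -0.671886420 eV

Since -9.448402778 eV < -0.671886420 eV,
B⁴⁺ at n = 6 is more tightly bound (requires more energy to ionize).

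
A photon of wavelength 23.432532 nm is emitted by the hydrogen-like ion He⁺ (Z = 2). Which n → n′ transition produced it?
n = 6 → n = 1

First, find the photon energy from the wavelength (hc = 1239.84 eV·nm):
E = hc/λ = 1239.84 eV·nm / 23.432532 nm = 52.911055 eV

The energy levels of He⁺ satisfy E_n = -13.6057 × 2² / n² eV, so an emission n_i → n_f releases
ΔE = 13.6057 × 2² × (1/n_f² − 1/n_i²) eV.

Setting ΔE equal to the photon energy:
1/n_f² − 1/n_i² = 52.911055 / (13.6057 × 2²) = 0.97222221

Since 1/n_i² must be positive, we need 1/n_f² > 0.97222221, i.e. n_f ≤ 1. For each allowed n_f, solve n_i = (1/n_f² − 0.97222221)^(−1/2) and check whether it is a whole number:
  n_f = 1: 1/n_i² = 1.00000000 − 0.97222221 = 0.02777779 → n_i = 6.000  → integer, n_i = 6 ✓

Only n_f = 1 gives an integer upper level, n_i = 6.

The transition is from n = 6 to n = 1 (emission).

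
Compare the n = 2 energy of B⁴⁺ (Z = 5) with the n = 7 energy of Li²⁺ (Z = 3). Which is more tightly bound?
B⁴⁺ at n = 2 (E = -85.0356 eV)

Using E_n = -13.6057 Z² / n² eV:

B⁴⁺ (Z = 5) at n = 2:
E = -13.6057 × 5² / 2² = -13.6057 × 25 / 4 = -85.0356250 eV

Li²⁺ (Z = 3) at n = 7:
E = -13.6057 × 3² / 7² = -13.6057 × 9 / 49 = -2.4990061 eV

Since -85.0356250 eV < -2.4990061 eV,
B⁴⁺ at n = 2 is more tightly bound (requires more energy to ionize).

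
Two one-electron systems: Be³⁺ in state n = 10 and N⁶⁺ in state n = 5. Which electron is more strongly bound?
N⁶⁺ at n = 5 (E = -26.67 eV)

Using E_n = -13.6057 Z² / n² eV:

Be³⁺ (Z = 4) at n = 10:
E = -13.6057 × 4² / 10² = -13.6057 × 16 / 100 = -2.17691 eV

N⁶⁺ (Z = 7) at n = 5:
E = -13.6057 × 7² / 5² = -13.6057 × 49 / 25 = -26.66717 eV

Since -26.66717 eV < -2.17691 eV,
N⁶⁺ at n = 5 is more tightly bound (requires more energy to ionize).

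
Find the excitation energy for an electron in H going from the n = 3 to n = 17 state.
1.46 eV

The energy levels of a hydrogen-like atom are E_n = -13.6057 eV / n².

Energy at n = 3: E_3 = -13.6057 / 3² = -1.51174 eV
Energy at n = 17: E_17 = -13.6057 / 17² = -0.04708 eV

The excitation energy is the difference:
ΔE = E_17 - E_3
ΔE = -0.04708 - (-1.51174)
ΔE = 1.46 eV

Since this is positive, energy must be absorbed (photon absorption).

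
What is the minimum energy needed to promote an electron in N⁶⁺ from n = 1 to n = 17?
664.372 eV

The energy levels of a hydrogen-like atom are E_n = -13.6057 Z² eV / n².

Energy at n = 1: E_1 = -13.6057 × 7² / 1² = -666.679300 eV
Energy at n = 17: E_17 = -13.6057 × 7² / 17² = -2.306849 eV

The excitation energy is the difference:
ΔE = E_17 - E_1
ΔE = -2.306849 - (-666.679300)
ΔE = 664.372 eV

Since this is positive, energy must be absorbed (photon absorption).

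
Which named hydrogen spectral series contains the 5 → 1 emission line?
Lyman series

The spectral series in hydrogen are named based on the final (lower) energy level:
- Lyman series: n_final = 1 (ultraviolet)
- Balmer series: n_final = 2 (visible/near-UV)
- Paschen series: n_final = 3 (infrared)
- Brackett series: n_final = 4 (infrared)
- Pfund series: n_final = 5 (far infrared)

Since this transition ends at n = 1, it belongs to the Lyman series.

For reference, this 5 → 1 line has photon energy
ΔE = 13.6057 eV × (1/1² - 1/5²) = 13.06147200 eV,
corresponding to wavelength λ = hc/ΔE = 1239.84 eV·nm / 13.06147200 eV = 94.923451 nm in the ultraviolet region.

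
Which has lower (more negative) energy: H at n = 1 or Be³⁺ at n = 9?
H at n = 1 (E = -13.60570 eV)

Using E_n = -13.6057 Z² / n² eV:

H (Z = 1) at n = 1:
E = -13.6057 × 1² / 1² = -13.6057 × 1 / 1 = -13.60570000 eV

Be³⁺ (Z = 4) at n = 9:
E = -13.6057 × 4² / 9² = -13.6057 × 16 / 81 = -2.68754568 eV

Since -13.60570000 eV < -2.68754568 eV,
H at n = 1 is more tightly bound (requires more energy to ionize).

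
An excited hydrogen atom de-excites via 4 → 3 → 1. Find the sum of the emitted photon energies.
12.75534 eV

The energy levels of hydrogen are E_n = -13.6057 / n² eV.

First transition (4 → 3):
ΔE₁ = |E_3 - E_4|
ΔE₁ = |-1.51174444444 - (-0.85035625000)| = 0.66138819 eV

Second transition (3 → 1):
ΔE₂ = |E_1 - E_3|
ΔE₂ = |-13.60570000000 - (-1.51174444444)| = 12.09395556 eV

Total energy released:
E_total = ΔE₁ + ΔE₂ = 0.66138819 + 12.09395556 = 12.75534 eV

Note: This equals the direct transition 4 → 1: 12.75534 eV ✓
Energy is conserved regardless of the path taken.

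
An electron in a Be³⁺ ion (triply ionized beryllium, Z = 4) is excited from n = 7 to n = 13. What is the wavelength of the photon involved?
393.031 nm

First, find the transition energy using E_n = -13.6057 Z² / n² eV:
E_7 = -13.6057 × 4² / 7² = -4.4426776 eV
E_13 = -13.6057 × 4² / 13² = -1.2881136 eV

Photon energy: |ΔE| = |E_13 - E_7| = 3.1545640 eV

Convert to wavelength using E = hc/λ with hc = 1239.84 eV·nm:
λ = hc/E = 1239.84 eV·nm / 3.1545640 eV
λ = 393.031 nm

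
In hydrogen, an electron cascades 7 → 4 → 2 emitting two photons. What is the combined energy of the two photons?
3.124 eV

The energy levels of hydrogen are E_n = -13.6057 / n² eV.

First transition (7 → 4):
ΔE₁ = |E_4 - E_7|
ΔE₁ = |-0.850356250 - (-0.277667347)| = 0.572689 eV

Second transition (4 → 2):
ΔE₂ = |E_2 - E_4|
ΔE₂ = |-3.401425000 - (-0.850356250)| = 2.551069 eV

Total energy released:
E_total = ΔE₁ + ΔE₂ = 0.572689 + 2.551069 = 3.124 eV

Note: This equals the direct transition 7 → 2: 3.124 eV ✓
Energy is conserved regardless of the path taken.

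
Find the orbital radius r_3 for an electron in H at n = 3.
0.4763 nm (or 4.7626 Å)

The Bohr radius formula is:
r_n = n² a₀ / Z

where a₀ = 0.0529177 nm is the Bohr radius.

For H (Z = 1) at n = 3:
r_3 = 3² × 0.0529177 nm / 1
r_3 = 9 × 0.0529177 nm / 1
r_3 = 0.47626 nm / 1
r_3 = 0.4763 nm

The electron orbits at approximately 0.4763 nm from the nucleus.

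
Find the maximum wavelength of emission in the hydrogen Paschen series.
1874.603 nm

The longest wavelength corresponds to the smallest energy transition in the series.
The Paschen series has all transitions ending at n_f = 3.

For H, the first line (α-line) is the jump from n = 4 to n = 3:
E_4 = -13.6057 / 4² = -0.850356250 eV
E_3 = -13.6057 / 3² = -1.511744444 eV
ΔE = E_4 - E_3 = 0.661388194 eV

λ = hc/E = 1239.84 eV·nm / 0.661388194 eV
λ = 1874.603 nm

This is the α-line of the Paschen series in H.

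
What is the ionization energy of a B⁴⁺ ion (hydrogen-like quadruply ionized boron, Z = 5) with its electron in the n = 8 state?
5.31473 eV

The ionization energy is the energy needed to remove the electron completely (n → ∞).

For a hydrogen-like ion with Z = 5, E_n = -13.6057 Z² / n² eV.

At n = 8: E_8 = -13.6057 × 5² / 8² = -5.31472656 eV
At n = ∞: E_∞ = 0 eV

Ionization energy = E_∞ - E_8 = 0 - (-5.31472656) = 5.31472656 eV
Ionization energy ≈ 5.31473 eV

This is also called the binding energy of the electron in state n = 8.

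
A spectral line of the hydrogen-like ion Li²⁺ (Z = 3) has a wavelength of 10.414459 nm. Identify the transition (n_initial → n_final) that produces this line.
n = 6 → n = 1

First, find the photon energy from the wavelength (hc = 1239.84 eV·nm):
E = hc/λ = 1239.84 eV·nm / 10.414459 nm = 119.04987 eV

The energy levels of Li²⁺ satisfy E_n = -13.6057 × 3² / n² eV, so an emission n_i → n_f releases
ΔE = 13.6057 × 3² × (1/n_f² − 1/n_i²) eV.

Setting ΔE equal to the photon energy:
1/n_f² − 1/n_i² = 119.04987 / (13.6057 × 3²) = 0.97222218

Since 1/n_i² must be positive, we need 1/n_f² > 0.97222218, i.e. n_f ≤ 1. For each allowed n_f, solve n_i = (1/n_f² − 0.97222218)^(−1/2) and check whether it is a whole number:
  n_f = 1: 1/n_i² = 1.00000000 − 0.97222218 = 0.02777782 → n_i = 6.000  → integer, n_i = 6 ✓

Only n_f = 1 gives an integer upper level, n_i = 6.

The transition is from n = 6 to n = 1 (emission).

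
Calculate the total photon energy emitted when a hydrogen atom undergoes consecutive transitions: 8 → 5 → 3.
1.2992 eV

The energy levels of hydrogen are E_n = -13.6057 / n² eV.

First transition (8 → 5):
ΔE₁ = |E_5 - E_8|
ΔE₁ = |-0.5442280000 - (-0.2125890625)| = 0.3316389 eV

Second transition (5 → 3):
ΔE₂ = |E_3 - E_5|
ΔE₂ = |-1.5117444444 - (-0.5442280000)| = 0.9675164 eV

Total energy released:
E_total = ΔE₁ + ΔE₂ = 0.3316389 + 0.9675164 = 1.2992 eV

Note: This equals the direct transition 8 → 3: 1.2992 eV ✓
Energy is conserved regardless of the path taken.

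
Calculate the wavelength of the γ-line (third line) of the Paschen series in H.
1093.51816 nm

The lines of a series are numbered from the longest wavelength (smallest ΔE) outward; the third line is the transition from n = n_f + 3 to n_f.
The Paschen series has all transitions ending at n_f = 3.

For H, the third line (γ-line) is the jump from n = 6 to n = 3:
E_6 = -13.6057 / 6² = -0.3779361111 eV
E_3 = -13.6057 / 3² = -1.5117444444 eV
ΔE = E_6 - E_3 = 1.1338083333 eV

λ = hc/E = 1239.84 eV·nm / 1.1338083333 eV
λ = 1093.51816 nm

This is the γ-line of the Paschen series in H.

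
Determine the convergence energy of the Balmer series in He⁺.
13.61 eV

The series limit corresponds to the transition from n = ∞ to n = 2.
This is the highest energy (shortest wavelength) transition in the Balmer series.

E_∞ = 0 eV
E_2 = -13.6057 × 2² / 2² = -13.61 eV

Energy at series limit:
ΔE = E_∞ - E_2 = 0 - (-13.61) = 13.61 eV

This energy equals the ionization energy from the n = 2 state of He⁺.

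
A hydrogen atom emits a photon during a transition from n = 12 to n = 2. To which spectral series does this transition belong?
Balmer series

The spectral series in hydrogen are named based on the final (lower) energy level:
- Lyman series: n_final = 1 (ultraviolet)
- Balmer series: n_final = 2 (visible/near-UV)
- Paschen series: n_final = 3 (infrared)
- Brackett series: n_final = 4 (infrared)
- Pfund series: n_final = 5 (far infrared)

Since this transition ends at n = 2, it belongs to the Balmer series.

For reference, this 12 → 2 line has photon energy
ΔE = 13.6057 eV × (1/2² - 1/12²) = 3.30694097 eV,
corresponding to wavelength λ = hc/ΔE = 1239.84 eV·nm / 3.30694097 eV = 374.9205 nm in the visible/near-UV region.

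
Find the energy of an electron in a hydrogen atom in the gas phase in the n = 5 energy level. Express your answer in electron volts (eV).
-0.54423 eV

The energy levels of a hydrogen-like atom are given by:
E_n = -13.6057 eV / n²

For n = 5:
E_5 = -13.6057 eV / 5²
E_5 = -13.6057 eV / 25
E_5 = -0.54423 eV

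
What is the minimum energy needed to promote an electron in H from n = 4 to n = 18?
0.808 eV

The energy levels of a hydrogen-like atom are E_n = -13.6057 eV / n².

Energy at n = 4: E_4 = -13.6057 / 4² = -0.850356 eV
Energy at n = 18: E_18 = -13.6057 / 18² = -0.041993 eV

The excitation energy is the difference:
ΔE = E_18 - E_4
ΔE = -0.041993 - (-0.850356)
ΔE = 0.808 eV

Since this is positive, energy must be absorbed (photon absorption).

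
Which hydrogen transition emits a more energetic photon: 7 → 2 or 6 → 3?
7 → 2

Calculate the energy for each transition:

Transition 7 → 2:
ΔE₁ = |E_2 - E_7| = |-13.6057/2² - (-13.6057/7²)|
ΔE₁ = |-3.401425000000 - (-0.277667346939)| = 3.123757653 eV

Transition 6 → 3:
ΔE₂ = |E_3 - E_6| = |-13.6057/3² - (-13.6057/6²)|
ΔE₂ = |-1.511744444444 - (-0.377936111111)| = 1.133808333 eV

Since 3.123757653 eV > 1.133808333 eV, the transition 7 → 2 emits the more energetic photon.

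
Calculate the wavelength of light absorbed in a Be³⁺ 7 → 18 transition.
328.801 nm

First, find the transition energy using E_n = -13.6057 Z² / n² eV:
E_7 = -13.6057 × 4² / 7² = -4.4426776 eV
E_18 = -13.6057 × 4² / 18² = -0.6718864 eV

Photon energy: |ΔE| = |E_18 - E_7| = 3.7707912 eV

Convert to wavelength using E = hc/λ with hc = 1239.84 eV·nm:
λ = hc/E = 1239.84 eV·nm / 3.7707912 eV
λ = 328.801 nm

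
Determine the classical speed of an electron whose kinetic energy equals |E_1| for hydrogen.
2.188e+06 m/s (or 0.73% of c)

The binding energy at n = 1 for hydrogen is:
E_1 = -13.6057/1² = -13.60570 eV
|E_1| = 13.60570 eV

Convert to Joules:
KE = 13.60570 eV × (1.602177 × 10⁻¹⁹ J/eV) = 2.17987e-18 J

Using KE = ½mv²:
v = √(2·KE/m_e)
v = √(2 × 2.17987e-18 J / 9.10938 × 10⁻³¹ kg)
v = 2.188e+06 m/s

This is approximately 0.73% the speed of light.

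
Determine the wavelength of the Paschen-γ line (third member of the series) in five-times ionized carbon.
30.37550 nm

The lines of a series are numbered from the longest wavelength (smallest ΔE) outward; the third line is the transition from n = n_f + 3 to n_f.
The Paschen series has all transitions ending at n_f = 3.

For C⁵⁺ (Z = 6), the third line (γ-line) is the jump from n = 6 to n = 3:
E_6 = -13.6057 × 6² / 6² = -13.6057000 eV
E_3 = -13.6057 × 6² / 3² = -54.4228000 eV
ΔE = E_6 - E_3 = 40.8171000 eV

λ = hc/E = 1239.84 eV·nm / 40.8171000 eV
λ = 30.37550 nm

This is the γ-line of the Paschen series in C⁵⁺.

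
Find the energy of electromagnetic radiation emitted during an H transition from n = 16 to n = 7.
0.22452 eV

The energy levels are E_n = -13.6057 eV / n².

Energy at n = 16: E_16 = -13.6057 / 16² = -0.05314727 eV
Energy at n = 7: E_7 = -13.6057 / 7² = -0.27766735 eV

For emission (electron falling to lower state), the photon energy is:
E_photon = E_16 - E_7 = |-0.05314727 - (-0.27766735)|
E_photon = 0.22452 eV

This energy is carried away by the emitted photon.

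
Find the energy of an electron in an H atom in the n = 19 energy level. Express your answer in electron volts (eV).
-0.03769 eV

The energy levels of a hydrogen-like atom are given by:
E_n = -13.6057 eV / n²

For n = 19:
E_19 = -13.6057 eV / 19²
E_19 = -13.6057 eV / 361
E_19 = -0.03769 eV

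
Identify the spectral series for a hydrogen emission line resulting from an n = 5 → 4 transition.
Brackett series

The spectral series in hydrogen are named based on the final (lower) energy level:
- Lyman series: n_final = 1 (ultraviolet)
- Balmer series: n_final = 2 (visible/near-UV)
- Paschen series: n_final = 3 (infrared)
- Brackett series: n_final = 4 (infrared)
- Pfund series: n_final = 5 (far infrared)

Since this transition ends at n = 4, it belongs to the Brackett series.

For reference, this 5 → 4 line has photon energy
ΔE = 13.6057 eV × (1/4² - 1/5²) = 0.306128250 eV,
corresponding to wavelength λ = hc/ΔE = 1239.84 eV·nm / 0.306128250 eV = 4050.067 nm in the infrared region.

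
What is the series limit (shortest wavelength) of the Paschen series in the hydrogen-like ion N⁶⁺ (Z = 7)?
16.73752 nm

The series limit corresponds to the transition from n = ∞ to n = 3.
This is the highest energy (shortest wavelength) transition in the Paschen series.

E_∞ = 0 eV
E_3 = -13.6057 × 7² / 3² = -74.0754778 eV

Energy at series limit:
ΔE = E_∞ - E_3 = 0 - (-74.0754778) = 74.0754778 eV
λ = hc/E = 1239.84 eV·nm / 74.0754778 eV = 16.73752 nm

This energy equals the ionization energy from the n = 3 state of N⁶⁺.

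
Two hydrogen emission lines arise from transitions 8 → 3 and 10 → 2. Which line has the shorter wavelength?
10 → 2

Calculate the energy for each transition:

Transition 8 → 3:
ΔE₁ = |E_3 - E_8| = |-13.6057/3² - (-13.6057/8²)|
ΔE₁ = |-1.511744444444 - (-0.212589062500)| = 1.299155382 eV

Transition 10 → 2:
ΔE₂ = |E_2 - E_10| = |-13.6057/2² - (-13.6057/10²)|
ΔE₂ = |-3.401425000000 - (-0.136057000000)| = 3.265368000 eV

Since 3.265368000 eV > 1.299155382 eV, the transition 10 → 2 emits the more energetic photon.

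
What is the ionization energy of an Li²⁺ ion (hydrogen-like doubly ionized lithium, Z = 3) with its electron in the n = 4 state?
7.653206 eV

The ionization energy is the energy needed to remove the electron completely (n → ∞).

For a hydrogen-like ion with Z = 3, E_n = -13.6057 Z² / n² eV.

At n = 4: E_4 = -13.6057 × 3² / 4² = -7.653206250 eV
At n = ∞: E_∞ = 0 eV

Ionization energy = E_∞ - E_4 = 0 - (-7.653206250) = 7.653206250 eV
Ionization energy ≈ 7.653206 eV

This is also called the binding energy of the electron in state n = 4.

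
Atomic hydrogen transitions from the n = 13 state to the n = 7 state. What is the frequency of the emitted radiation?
4.77e+13 Hz

First, find the transition energy:
E_13 = -13.6057 / 13² = -0.080507 eV
E_7 = -13.6057 / 7² = -0.277667 eV
|ΔE| = |E_7 - E_13| = 0.197160 eV

Convert to Joules: E = 0.197160 eV × (1.602177 × 10⁻¹⁹ J/eV) = 3.1589e-20 J

Using E = hf:
f = E/h = 3.1589e-20 J / (6.62607 × 10⁻³⁴ J·s)
f = 4.77e+13 Hz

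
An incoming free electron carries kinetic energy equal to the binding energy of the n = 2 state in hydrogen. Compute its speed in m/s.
1.094e+06 m/s (or 0.36487% of c)

The binding energy at n = 2 for hydrogen is:
E_2 = -13.6057/2² = -3.4014250 eV
|E_2| = 3.4014250 eV

Convert to Joules:
KE = 3.4014250 eV × (1.602177 × 10⁻¹⁹ J/eV) = 5.44968e-19 J

Using KE = ½mv²:
v = √(2·KE/m_e)
v = √(2 × 5.44968e-19 J / 9.10938 × 10⁻³¹ kg)
v = 1.094e+06 m/s

This is approximately 0.36487% the speed of light.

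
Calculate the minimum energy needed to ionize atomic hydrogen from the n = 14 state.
0.069417 eV

The ionization energy is the energy needed to remove the electron completely (n → ∞).

For hydrogen, E_n = -13.6057 eV / n².

At n = 14: E_14 = -13.6057 / 14² = -0.069416837 eV
At n = ∞: E_∞ = 0 eV

Ionization energy = E_∞ - E_14 = 0 - (-0.069416837) = 0.069416837 eV
Ionization energy ≈ 0.069417 eV

This is also called the binding energy of the electron in state n = 14.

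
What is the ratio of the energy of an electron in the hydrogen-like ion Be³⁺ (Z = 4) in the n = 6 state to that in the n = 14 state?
5.44444

Using E_n = -13.6057 Z² / n² eV with Z = 4:

E_6 = -13.6057 × 4² / 6² = -217.6912 / 36 = -6.04697777778 eV
E_14 = -13.6057 × 4² / 14² = -217.6912 / 196 = -1.11066938776 eV

The ratio is:
E_6/E_14 = (-6.04697777778) / (-1.11066938776)
E_6/E_14 = (-217.6912/36) / (-217.6912/196)
E_6/E_14 = 196/36
E_6/E_14 = 5.44444
(Note: the Z² factors cancel in the ratio.)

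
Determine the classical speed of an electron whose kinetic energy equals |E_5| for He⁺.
8.751e+05 m/s (or 0.292% of c)

The binding energy at n = 5 for He⁺ is:
E_5 = -13.6057 × 2²/5² = -2.176912 eV
|E_5| = 2.176912 eV

Convert to Joules:
KE = 2.176912 eV × (1.602177 × 10⁻¹⁹ J/eV) = 3.48780e-19 J

Using KE = ½mv²:
v = √(2·KE/m_e)
v = √(2 × 3.48780e-19 J / 9.10938 × 10⁻³¹ kg)
v = 8.751e+05 m/s

This is approximately 0.292% the speed of light.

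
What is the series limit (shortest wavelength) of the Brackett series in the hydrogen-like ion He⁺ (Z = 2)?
364.50605 nm

The series limit corresponds to the transition from n = ∞ to n = 4.
This is the highest energy (shortest wavelength) transition in the Brackett series.

E_∞ = 0 eV
E_4 = -13.6057 × 2² / 4² = -3.401425000 eV

Energy at series limit:
ΔE = E_∞ - E_4 = 0 - (-3.401425000) = 3.401425000 eV
λ = hc/E = 1239.84 eV·nm / 3.401425000 eV = 364.50605 nm

This energy equals the ionization energy from the n = 4 state of He⁺.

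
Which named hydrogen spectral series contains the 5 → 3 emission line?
Paschen series

The spectral series in hydrogen are named based on the final (lower) energy level:
- Lyman series: n_final = 1 (ultraviolet)
- Balmer series: n_final = 2 (visible/near-UV)
- Paschen series: n_final = 3 (infrared)
- Brackett series: n_final = 4 (infrared)
- Pfund series: n_final = 5 (far infrared)

Since this transition ends at n = 3, it belongs to the Paschen series.

For reference, this 5 → 3 line has photon energy
ΔE = 13.6057 eV × (1/3² - 1/5²) = 0.967516444 eV,
corresponding to wavelength λ = hc/ΔE = 1239.84 eV·nm / 0.967516444 eV = 1281.467 nm in the infrared region.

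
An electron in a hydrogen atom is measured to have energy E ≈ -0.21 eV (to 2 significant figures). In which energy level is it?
n = 8

The exact energy levels follow E_n = -13.6057 eV / n².

The measured value (-0.21 eV) is reported to only 2 significant figures, so we must test candidate n values and see which one matches to that precision.

Candidate energies:
  n = 6:  E = -13.6057/6² = -0.377936 eV
  n = 7:  E = -13.6057/7² = -0.277667 eV
  n = 8:  E = -13.6057/8² = -0.212589 eV  ← matches
  n = 9:  E = -13.6057/9² = -0.167972 eV
  n = 10:  E = -13.6057/10² = -0.136057 eV

Checking against the measurement of -0.21 eV (2 sig figs), only n = 8 agrees:
E_8 = -0.212589 eV, which rounds to -0.21 eV ✓

Therefore n = 8.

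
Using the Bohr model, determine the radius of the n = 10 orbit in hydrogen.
5.2918 nm (or 52.9177 Å)

The Bohr radius formula is:
r_n = n² a₀ / Z

where a₀ = 0.0529177 nm is the Bohr radius.

For H (Z = 1) at n = 10:
r_10 = 10² × 0.0529177 nm / 1
r_10 = 100 × 0.0529177 nm / 1
r_10 = 5.29177 nm / 1
r_10 = 5.2918 nm

The electron orbits at approximately 5.2918 nm from the nucleus.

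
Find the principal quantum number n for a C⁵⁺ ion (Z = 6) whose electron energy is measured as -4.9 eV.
n = 10

The exact energy levels follow E_n = -13.6057 Z² / n² eV with Z = 6.

The measured value (-4.9 eV) is reported to only 2 significant figures, so we must test candidate n values and see which one matches to that precision.

Candidate energies:
  n = 8:  E = -13.6057 × 6² / 8² = -7.65321 eV
  n = 9:  E = -13.6057 × 6² / 9² = -6.04698 eV
  n = 10:  E = -13.6057 × 6² / 10² = -4.89805 eV  ← matches
  n = 11:  E = -13.6057 × 6² / 11² = -4.04798 eV
  n = 12:  E = -13.6057 × 6² / 12² = -3.40143 eV

Checking against the measurement of -4.9 eV (2 sig figs), only n = 10 agrees:
E_10 = -4.89805 eV, which rounds to -4.9 eV ✓

Therefore n = 10.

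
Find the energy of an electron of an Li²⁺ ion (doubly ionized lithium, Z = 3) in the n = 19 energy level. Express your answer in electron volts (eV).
-0.339 eV

The energy levels of a hydrogen-like atom are given by:
E_n = -13.6057 Z² / n² eV  (with Z = 3 for Li²⁺)

For n = 19:
E_19 = -13.6057 × 3² / 19²
E_19 = -13.6057 × 9 / 361
E_19 = -0.339 eV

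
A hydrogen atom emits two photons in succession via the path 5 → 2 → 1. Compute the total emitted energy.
13.061472 eV

The energy levels of hydrogen are E_n = -13.6057 / n² eV.

First transition (5 → 2):
ΔE₁ = |E_2 - E_5|
ΔE₁ = |-3.401425000000 - (-0.544228000000)| = 2.857197000 eV

Second transition (2 → 1):
ΔE₂ = |E_1 - E_2|
ΔE₂ = |-13.605700000000 - (-3.401425000000)| = 10.204275000 eV

Total energy released:
E_total = ΔE₁ + ΔE₂ = 2.857197000 + 10.204275000 = 13.061472 eV

Note: This equals the direct transition 5 → 1: 13.061472 eV ✓
Energy is conserved regardless of the path taken.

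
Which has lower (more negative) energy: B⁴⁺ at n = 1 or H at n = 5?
B⁴⁺ at n = 1 (E = -340.142500 eV)

Using E_n = -13.6057 Z² / n² eV:

B⁴⁺ (Z = 5) at n = 1:
E = -13.6057 × 5² / 1² = -13.6057 × 25 / 1 = -340.142500000 eV

H (Z = 1) at n = 5:
E = -13.6057 × 1² / 5² = -13.6057 × 1 / 25 = -0.544228000 eV

Since -340.142500000 eV < -0.544228000 eV,
B⁴⁺ at n = 1 is more tightly bound (requires more energy to ionize).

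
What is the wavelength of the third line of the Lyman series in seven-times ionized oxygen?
1.518775 nm

The lines of a series are numbered from the longest wavelength (smallest ΔE) outward; the third line is the transition from n = n_f + 3 to n_f.
The Lyman series has all transitions ending at n_f = 1.

For O⁷⁺ (Z = 8), the third line (γ-line) is the jump from n = 4 to n = 1:
E_4 = -13.6057 × 8² / 4² = -54.42280000 eV
E_1 = -13.6057 × 8² / 1² = -870.76480000 eV
ΔE = E_4 - E_1 = 816.34200000 eV

λ = hc/E = 1239.84 eV·nm / 816.34200000 eV
λ = 1.518775 nm

This is the γ-line of the Lyman series in O⁷⁺.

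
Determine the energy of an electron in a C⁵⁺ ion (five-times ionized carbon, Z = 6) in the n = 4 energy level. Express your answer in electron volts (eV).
-30.6128 eV

The energy levels of a hydrogen-like atom are given by:
E_n = -13.6057 Z² / n² eV  (with Z = 6 for C⁵⁺)

For n = 4:
E_4 = -13.6057 × 6² / 4²
E_4 = -13.6057 × 36 / 16
E_4 = -30.6128 eV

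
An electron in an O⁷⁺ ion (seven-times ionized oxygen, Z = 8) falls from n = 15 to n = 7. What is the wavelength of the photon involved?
89.1930 nm

First, find the transition energy using E_n = -13.6057 Z² / n² eV:
E_15 = -13.6057 × 8² / 15² = -3.870066 eV
E_7 = -13.6057 × 8² / 7² = -17.770710 eV

Photon energy: |ΔE| = |E_7 - E_15| = 13.900644 eV

Convert to wavelength using E = hc/λ with hc = 1239.84 eV·nm:
λ = hc/E = 1239.84 eV·nm / 13.900644 eV
λ = 89.1930 nm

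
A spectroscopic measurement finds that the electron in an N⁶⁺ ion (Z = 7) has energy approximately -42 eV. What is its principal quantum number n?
n = 4

The exact energy levels follow E_n = -13.6057 Z² / n² eV with Z = 7.

The measured value (-42 eV) is reported to only 2 significant figures, so we must test candidate n values and see which one matches to that precision.

Candidate energies:
  n = 2:  E = -13.6057 × 7² / 2² = -166.66983 eV
  n = 3:  E = -13.6057 × 7² / 3² = -74.07548 eV
  n = 4:  E = -13.6057 × 7² / 4² = -41.66746 eV  ← matches
  n = 5:  E = -13.6057 × 7² / 5² = -26.66717 eV
  n = 6:  E = -13.6057 × 7² / 6² = -18.51887 eV

Checking against the measurement of -42 eV (2 sig figs), only n = 4 agrees:
E_4 = -41.66746 eV, which rounds to -42 eV ✓

Therefore n = 4.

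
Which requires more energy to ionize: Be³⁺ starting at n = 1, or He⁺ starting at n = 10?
Be³⁺ at n = 1 (E = -217.6912 eV)

Using E_n = -13.6057 Z² / n² eV:

Be³⁺ (Z = 4) at n = 1:
E = -13.6057 × 4² / 1² = -13.6057 × 16 / 1 = -217.6912000 eV

He⁺ (Z = 2) at n = 10:
E = -13.6057 × 2² / 10² = -13.6057 × 4 / 100 = -0.5442280 eV

Since -217.6912000 eV < -0.5442280 eV,
Be³⁺ at n = 1 is more tightly bound (requires more energy to ionize).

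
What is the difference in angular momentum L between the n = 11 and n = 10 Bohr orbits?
1.05e-34 J·s (or 1ℏ)

In the Bohr model, L_n = nℏ where ℏ = 1.0546e-34 J·s.

L_11 = 11ℏ = 1.1601e-33 J·s
L_10 = 10ℏ = 1.0546e-33 J·s

ΔL = L_11 - L_10 = (11 - 10)ℏ = 1ℏ
ΔL = 1 × 1.0546e-34 J·s = 1.05e-34 J·s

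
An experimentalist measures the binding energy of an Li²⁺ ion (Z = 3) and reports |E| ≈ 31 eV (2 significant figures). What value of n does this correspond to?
n = 2

The exact energy levels follow E_n = -13.6057 Z² / n² eV with Z = 3.

The measured value (-31 eV) is reported to only 2 significant figures, so we must test candidate n values and see which one matches to that precision.

Candidate energies:
  n = 1:  E = -13.6057 × 3² / 1² = -122.45130 eV
  n = 2:  E = -13.6057 × 3² / 2² = -30.61283 eV  ← matches
  n = 3:  E = -13.6057 × 3² / 3² = -13.60570 eV
  n = 4:  E = -13.6057 × 3² / 4² = -7.65321 eV

Checking against the measurement of -31 eV (2 sig figs), only n = 2 agrees:
E_2 = -30.61283 eV, which rounds to -31 eV ✓

Therefore n = 2.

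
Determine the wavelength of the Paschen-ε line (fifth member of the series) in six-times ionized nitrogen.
19.4764 nm

The lines of a series are numbered from the longest wavelength (smallest ΔE) outward; the fifth line is the transition from n = n_f + 5 to n_f.
The Paschen series has all transitions ending at n_f = 3.

For N⁶⁺ (Z = 7), the fifth line (ε-line) is the jump from n = 8 to n = 3:
E_8 = -13.6057 × 7² / 8² = -10.416864 eV
E_3 = -13.6057 × 7² / 3² = -74.075478 eV
ΔE = E_8 - E_3 = 63.658614 eV

λ = hc/E = 1239.84 eV·nm / 63.658614 eV
λ = 19.4764 nm

This is the ε-line of the Paschen series in N⁶⁺.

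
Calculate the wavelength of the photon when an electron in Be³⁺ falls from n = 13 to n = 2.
23.334 nm

First, find the transition energy using E_n = -13.6057 Z² / n² eV:
E_13 = -13.6057 × 4² / 13² = -1.28811 eV
E_2 = -13.6057 × 4² / 2² = -54.42280 eV

Photon energy: |ΔE| = |E_2 - E_13| = 53.13469 eV

Convert to wavelength using E = hc/λ with hc = 1239.84 eV·nm:
λ = hc/E = 1239.84 eV·nm / 53.13469 eV
λ = 23.334 nm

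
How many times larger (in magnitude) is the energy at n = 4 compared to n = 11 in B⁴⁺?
7.56250

Using E_n = -13.6057 Z² / n² eV with Z = 5:

E_4 = -13.6057 × 5² / 4² = -340.1425 / 16 = -21.25890625000 eV
E_11 = -13.6057 × 5² / 11² = -340.1425 / 121 = -2.81109504132 eV

The ratio is:
E_4/E_11 = (-21.25890625000) / (-2.81109504132)
E_4/E_11 = (-340.1425/16) / (-340.1425/121)
E_4/E_11 = 121/16
E_4/E_11 = 7.56250
(Note: the Z² factors cancel in the ratio.)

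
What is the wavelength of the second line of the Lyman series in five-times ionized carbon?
2.847704 nm

The lines of a series are numbered from the longest wavelength (smallest ΔE) outward; the second line is the transition from n = n_f + 2 to n_f.
The Lyman series has all transitions ending at n_f = 1.

For C⁵⁺ (Z = 6), the second line (β-line) is the jump from n = 3 to n = 1:
E_3 = -13.6057 × 6² / 3² = -54.42280000 eV
E_1 = -13.6057 × 6² / 1² = -489.80520000 eV
ΔE = E_3 - E_1 = 435.38240000 eV

λ = hc/E = 1239.84 eV·nm / 435.38240000 eV
λ = 2.847704 nm

This is the β-line of the Lyman series in C⁵⁺.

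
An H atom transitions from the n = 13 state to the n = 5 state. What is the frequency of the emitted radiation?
1.12e+14 Hz

First, find the transition energy:
E_13 = -13.6057 / 13² = -0.080507 eV
E_5 = -13.6057 / 5² = -0.544228 eV
|ΔE| = |E_5 - E_13| = 0.463721 eV

Convert to Joules: E = 0.463721 eV × (1.602177 × 10⁻¹⁹ J/eV) = 7.4296e-20 J

Using E = hf:
f = E/h = 7.4296e-20 J / (6.62607 × 10⁻³⁴ J·s)
f = 1.12e+14 Hz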